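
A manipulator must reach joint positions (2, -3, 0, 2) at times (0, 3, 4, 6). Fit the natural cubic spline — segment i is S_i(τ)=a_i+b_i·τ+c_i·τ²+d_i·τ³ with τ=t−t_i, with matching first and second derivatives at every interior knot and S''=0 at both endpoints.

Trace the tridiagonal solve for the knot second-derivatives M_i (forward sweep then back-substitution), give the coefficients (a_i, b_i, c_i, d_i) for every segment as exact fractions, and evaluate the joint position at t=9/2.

  seg 0: a=2 b=-505/141 c=0 d=10/47
  seg 1: a=-3 b=305/141 c=90/47 d=-152/141
  seg 2: a=0 b=389/141 c=-62/47 d=31/141
S(9/2) = 405/376

Δ: Δ0=-5/3, Δ1=3, Δ2=1
row 1: diag=8, rhs=28; c'=1/8, d'=7/2
row 2: denom=6−1·1/8=47/8; d'=(-12−1·7/2)/(47/8)=-124/47
back: M2=-124/47
back: M1=7/2−1/8·-124/47=180/47
M: M0=0, M1=180/47, M2=-124/47, M3=0
seg 0: a=2, c=M0/2=0, d=(M1−M0)/(6·3)=10/47, b=Δ0−h0·(2M0+M1)/6=-505/141
seg 1: a=-3, c=M1/2=90/47, d=(M2−M1)/(6·1)=-152/141, b=Δ1−h1·(2M1+M2)/6=305/141
seg 2: a=0, c=M2/2=-62/47, d=(M3−M2)/(6·2)=31/141, b=Δ2−h2·(2M2+M3)/6=389/141
t_q=9/2 → seg 2, τ=1/2; S=0+389/141·τ+-62/47·τ²+31/141·τ³=405/376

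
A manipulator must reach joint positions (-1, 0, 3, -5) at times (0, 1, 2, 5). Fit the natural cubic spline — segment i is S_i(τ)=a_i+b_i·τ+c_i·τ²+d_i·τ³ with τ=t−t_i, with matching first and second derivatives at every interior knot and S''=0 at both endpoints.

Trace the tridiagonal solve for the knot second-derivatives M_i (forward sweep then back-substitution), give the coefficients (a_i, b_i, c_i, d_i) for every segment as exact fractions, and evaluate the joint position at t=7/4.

Δ: Δ0=1, Δ1=3, Δ2=-8/3
row 1: diag=4, rhs=12; c'=1/4, d'=3
row 2: denom=8−1·1/4=31/4; d'=(-34−1·3)/(31/4)=-148/31
back: M2=-148/31
back: M1=3−1/4·-148/31=130/31
M: M0=0, M1=130/31, M2=-148/31, M3=0
seg 0: a=-1, c=M0/2=0, d=(M1−M0)/(6·1)=65/93, b=Δ0−h0·(2M0+M1)/6=28/93
seg 1: a=0, c=M1/2=65/31, d=(M2−M1)/(6·1)=-139/93, b=Δ1−h1·(2M1+M2)/6=223/93
seg 2: a=3, c=M2/2=-74/31, d=(M3−M2)/(6·3)=74/279, b=Δ2−h2·(2M2+M3)/6=196/93
t_q=7/4 → seg 1, τ=3/4; S=0+223/93·τ+65/31·τ²+-139/93·τ³=4657/1984

  seg 0: a=-1 b=28/93 c=0 d=65/93
  seg 1: a=0 b=223/93 c=65/31 d=-139/93
  seg 2: a=3 b=196/93 c=-74/31 d=74/279
S(7/4) = 4657/1984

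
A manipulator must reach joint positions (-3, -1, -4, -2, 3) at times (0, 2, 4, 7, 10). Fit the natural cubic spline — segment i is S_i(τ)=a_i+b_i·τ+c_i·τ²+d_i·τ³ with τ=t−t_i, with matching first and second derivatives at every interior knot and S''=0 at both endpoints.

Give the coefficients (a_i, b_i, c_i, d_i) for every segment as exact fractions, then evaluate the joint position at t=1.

Δ: Δ0=1, Δ1=-3/2, Δ2=2/3, Δ3=5/3
row 1: diag=8, rhs=-15; c'=1/4, d'=-15/8
row 2: denom=10−2·1/4=19/2; d'=(13−2·-15/8)/(19/2)=67/38
row 3: denom=12−3·6/19=210/19; d'=(6−3·67/38)/(210/19)=9/140
back: M3=9/140
back: M2=67/38−6/19·9/140=61/35
back: M1=-15/8−1/4·61/35=-647/280
M: M0=0, M1=-647/280, M2=61/35, M3=9/140, M4=0
seg 0: a=-3, c=M0/2=0, d=(M1−M0)/(6·2)=-647/3360, b=Δ0−h0·(2M0+M1)/6=1487/840
seg 1: a=-1, c=M1/2=-647/560, d=(M2−M1)/(6·2)=227/672, b=Δ1−h1·(2M1+M2)/6=-227/420
seg 2: a=-4, c=M2/2=61/70, d=(M3−M2)/(6·3)=-47/504, b=Δ2−h2·(2M2+M3)/6=-133/120
seg 3: a=-2, c=M3/2=9/280, d=(M4−M3)/(6·3)=-1/280, b=Δ3−h3·(2M3+M4)/6=673/420
t_q=1 → seg 0, τ=1; S=-3+1487/840·τ+0·τ²+-647/3360·τ³=-1593/1120

  seg 0: a=-3 b=1487/840 c=0 d=-647/3360
  seg 1: a=-1 b=-227/420 c=-647/560 d=227/672
  seg 2: a=-4 b=-133/120 c=61/70 d=-47/504
  seg 3: a=-2 b=673/420 c=9/280 d=-1/280
S(1) = -1593/1120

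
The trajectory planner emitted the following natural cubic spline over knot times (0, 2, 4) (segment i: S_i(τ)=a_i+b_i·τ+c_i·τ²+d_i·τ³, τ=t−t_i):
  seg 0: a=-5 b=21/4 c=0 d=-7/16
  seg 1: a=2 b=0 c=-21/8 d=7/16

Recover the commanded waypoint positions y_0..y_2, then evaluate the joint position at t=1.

y_0=-5 y_1=2 y_2=-5
S(1) = -3/16

y_0 = S_0(0) = a_0 = -5
y_1 = S_1(0) = a_1 = 2
y_2 = S_1(2) = -5
t_q=1 is in segment 0 (τ=1); S_0(τ)=-3/16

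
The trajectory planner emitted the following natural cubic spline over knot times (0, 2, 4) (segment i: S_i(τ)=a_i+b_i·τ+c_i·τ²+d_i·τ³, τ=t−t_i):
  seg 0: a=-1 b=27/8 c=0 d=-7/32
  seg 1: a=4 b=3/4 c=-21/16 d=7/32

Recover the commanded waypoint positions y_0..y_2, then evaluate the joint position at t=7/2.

y_0=-1 y_1=4 y_2=2
S(7/2) = 745/256

y_0 = S_0(0) = a_0 = -1
y_1 = S_1(0) = a_1 = 4
y_2 = S_1(2) = 2
t_q=7/2 is in segment 1 (τ=3/2); S_1(τ)=745/256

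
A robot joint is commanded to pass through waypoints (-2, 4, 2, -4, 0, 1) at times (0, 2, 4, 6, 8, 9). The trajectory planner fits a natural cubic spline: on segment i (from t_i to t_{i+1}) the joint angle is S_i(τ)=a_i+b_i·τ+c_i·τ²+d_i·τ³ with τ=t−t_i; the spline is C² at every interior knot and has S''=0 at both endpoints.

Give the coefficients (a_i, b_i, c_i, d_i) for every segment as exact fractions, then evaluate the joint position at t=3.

Δ: Δ0=3, Δ1=-1, Δ2=-3, Δ3=2, Δ4=1
row 1: diag=8, rhs=-24; c'=1/4, d'=-3
row 2: denom=8−2·1/4=15/2; d'=(-12−2·-3)/(15/2)=-4/5
row 3: denom=8−2·4/15=112/15; d'=(30−2·-4/5)/(112/15)=237/56
row 4: denom=6−2·15/56=153/28; d'=(-6−2·237/56)/(153/28)=-45/17
back: M4=-45/17
back: M3=237/56−15/56·-45/17=84/17
back: M2=-4/5−4/15·84/17=-36/17
back: M1=-3−1/4·-36/17=-42/17
M: M0=0, M1=-42/17, M2=-36/17, M3=84/17, M4=-45/17, M5=0
seg 0: a=-2, c=M0/2=0, d=(M1−M0)/(6·2)=-7/34, b=Δ0−h0·(2M0+M1)/6=65/17
seg 1: a=4, c=M1/2=-21/17, d=(M2−M1)/(6·2)=1/34, b=Δ1−h1·(2M1+M2)/6=23/17
seg 2: a=2, c=M2/2=-18/17, d=(M3−M2)/(6·2)=10/17, b=Δ2−h2·(2M2+M3)/6=-55/17
seg 3: a=-4, c=M3/2=42/17, d=(M4−M3)/(6·2)=-43/68, b=Δ3−h3·(2M3+M4)/6=-7/17
seg 4: a=0, c=M4/2=-45/34, d=(M5−M4)/(6·1)=15/34, b=Δ4−h4·(2M4+M5)/6=32/17
t_q=3 → seg 1, τ=1; S=4+23/17·τ+-21/17·τ²+1/34·τ³=141/34

  seg 0: a=-2 b=65/17 c=0 d=-7/34
  seg 1: a=4 b=23/17 c=-21/17 d=1/34
  seg 2: a=2 b=-55/17 c=-18/17 d=10/17
  seg 3: a=-4 b=-7/17 c=42/17 d=-43/68
  seg 4: a=0 b=32/17 c=-45/34 d=15/34
S(3) = 141/34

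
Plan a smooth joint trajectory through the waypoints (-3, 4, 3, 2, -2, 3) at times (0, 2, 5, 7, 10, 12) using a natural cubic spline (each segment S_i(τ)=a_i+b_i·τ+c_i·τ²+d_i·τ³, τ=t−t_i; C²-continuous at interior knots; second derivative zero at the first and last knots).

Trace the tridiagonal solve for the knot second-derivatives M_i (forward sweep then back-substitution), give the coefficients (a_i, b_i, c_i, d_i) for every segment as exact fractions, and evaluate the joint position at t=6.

  seg 0: a=-3 b=68801/15762 c=0 d=-6817/31524
  seg 1: a=4 b=27899/15762 c=-6817/5254 d=4700/23643
  seg 2: a=3 b=-10207/15762 c=2583/5254 d=-89/426
  seg 3: a=2 b=-18727/15762 c=-4003/5254 d=5623/23643
  seg 4: a=-2 b=10433/15762 c=7243/5254 d=-7243/31524
S(6) = 195/74

Δ: Δ0=7/2, Δ1=-1/3, Δ2=-1/2, Δ3=-4/3, Δ4=5/2
row 1: diag=10, rhs=-23; c'=3/10, d'=-23/10
row 2: denom=10−3·3/10=91/10; d'=(-1−3·-23/10)/(91/10)=59/91
row 3: denom=10−2·20/91=870/91; d'=(-5−2·59/91)/(870/91)=-191/290
row 4: denom=10−3·91/290=2627/290; d'=(23−3·-191/290)/(2627/290)=7243/2627
back: M4=7243/2627
back: M3=-191/290−91/290·7243/2627=-4003/2627
back: M2=59/91−20/91·-4003/2627=2583/2627
back: M1=-23/10−3/10·2583/2627=-6817/2627
M: M0=0, M1=-6817/2627, M2=2583/2627, M3=-4003/2627, M4=7243/2627, M5=0
seg 0: a=-3, c=M0/2=0, d=(M1−M0)/(6·2)=-6817/31524, b=Δ0−h0·(2M0+M1)/6=68801/15762
seg 1: a=4, c=M1/2=-6817/5254, d=(M2−M1)/(6·3)=4700/23643, b=Δ1−h1·(2M1+M2)/6=27899/15762
seg 2: a=3, c=M2/2=2583/5254, d=(M3−M2)/(6·2)=-89/426, b=Δ2−h2·(2M2+M3)/6=-10207/15762
seg 3: a=2, c=M3/2=-4003/5254, d=(M4−M3)/(6·3)=5623/23643, b=Δ3−h3·(2M3+M4)/6=-18727/15762
seg 4: a=-2, c=M4/2=7243/5254, d=(M5−M4)/(6·2)=-7243/31524, b=Δ4−h4·(2M4+M5)/6=10433/15762
t_q=6 → seg 2, τ=1; S=3+-10207/15762·τ+2583/5254·τ²+-89/426·τ³=195/74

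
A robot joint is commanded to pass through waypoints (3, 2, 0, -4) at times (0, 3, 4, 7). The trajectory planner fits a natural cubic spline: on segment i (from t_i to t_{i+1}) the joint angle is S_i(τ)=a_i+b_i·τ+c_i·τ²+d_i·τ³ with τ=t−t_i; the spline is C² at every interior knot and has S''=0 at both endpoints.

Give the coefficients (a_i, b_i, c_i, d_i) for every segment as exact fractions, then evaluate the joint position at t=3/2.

Δ: Δ0=-1/3, Δ1=-2, Δ2=-4/3
row 1: diag=8, rhs=-10; c'=1/8, d'=-5/4
row 2: denom=8−1·1/8=63/8; d'=(4−1·-5/4)/(63/8)=2/3
back: M2=2/3
back: M1=-5/4−1/8·2/3=-4/3
M: M0=0, M1=-4/3, M2=2/3, M3=0
seg 0: a=3, c=M0/2=0, d=(M1−M0)/(6·3)=-2/27, b=Δ0−h0·(2M0+M1)/6=1/3
seg 1: a=2, c=M1/2=-2/3, d=(M2−M1)/(6·1)=1/3, b=Δ1−h1·(2M1+M2)/6=-5/3
seg 2: a=0, c=M2/2=1/3, d=(M3−M2)/(6·3)=-1/27, b=Δ2−h2·(2M2+M3)/6=-2
t_q=3/2 → seg 0, τ=3/2; S=3+1/3·τ+0·τ²+-2/27·τ³=13/4

  seg 0: a=3 b=1/3 c=0 d=-2/27
  seg 1: a=2 b=-5/3 c=-2/3 d=1/3
  seg 2: a=0 b=-2 c=1/3 d=-1/27
S(3/2) = 13/4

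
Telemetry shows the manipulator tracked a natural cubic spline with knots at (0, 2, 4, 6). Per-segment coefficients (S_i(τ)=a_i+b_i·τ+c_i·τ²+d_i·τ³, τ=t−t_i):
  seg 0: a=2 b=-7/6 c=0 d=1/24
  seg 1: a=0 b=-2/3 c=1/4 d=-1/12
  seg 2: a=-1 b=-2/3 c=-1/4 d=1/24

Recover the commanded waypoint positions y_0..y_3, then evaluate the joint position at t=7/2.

y_0=2 y_1=0 y_2=-1 y_3=-3
S(7/2) = -23/32

y_0 = S_0(0) = a_0 = 2
y_1 = S_1(0) = a_1 = 0
y_2 = S_2(0) = a_2 = -1
y_3 = S_2(2) = -3
t_q=7/2 is in segment 1 (τ=3/2); S_1(τ)=-23/32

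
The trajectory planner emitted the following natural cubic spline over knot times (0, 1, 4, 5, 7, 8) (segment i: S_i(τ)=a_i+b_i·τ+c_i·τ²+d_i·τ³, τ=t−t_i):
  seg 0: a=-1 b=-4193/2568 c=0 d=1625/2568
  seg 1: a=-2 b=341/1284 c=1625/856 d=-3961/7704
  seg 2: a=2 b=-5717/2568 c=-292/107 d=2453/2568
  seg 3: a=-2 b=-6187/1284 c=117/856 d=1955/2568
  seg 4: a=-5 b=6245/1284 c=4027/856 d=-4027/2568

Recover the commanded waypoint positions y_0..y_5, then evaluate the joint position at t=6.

y_0=-1 y_1=-2 y_2=2 y_3=-2 y_4=-5 y_5=3
S(6) = -1267/214

y_0 = S_0(0) = a_0 = -1
y_1 = S_1(0) = a_1 = -2
y_2 = S_2(0) = a_2 = 2
y_3 = S_3(0) = a_3 = -2
y_4 = S_4(0) = a_4 = -5
y_5 = S_4(1) = 3
t_q=6 is in segment 3 (τ=1); S_3(τ)=-1267/214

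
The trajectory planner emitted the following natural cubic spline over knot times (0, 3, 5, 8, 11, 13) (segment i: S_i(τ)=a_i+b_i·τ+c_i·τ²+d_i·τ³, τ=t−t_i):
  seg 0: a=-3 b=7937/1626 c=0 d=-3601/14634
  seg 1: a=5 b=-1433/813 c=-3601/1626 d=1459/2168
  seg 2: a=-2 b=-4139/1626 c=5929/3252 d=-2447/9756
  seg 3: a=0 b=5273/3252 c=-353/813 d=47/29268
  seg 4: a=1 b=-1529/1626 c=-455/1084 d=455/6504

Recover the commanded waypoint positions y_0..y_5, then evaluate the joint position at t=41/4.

y_0=-3 y_1=5 y_2=-2 y_3=0 y_4=1 y_5=-2
S(41/4) = 101877/69376

y_0 = S_0(0) = a_0 = -3
y_1 = S_1(0) = a_1 = 5
y_2 = S_2(0) = a_2 = -2
y_3 = S_3(0) = a_3 = 0
y_4 = S_4(0) = a_4 = 1
y_5 = S_4(2) = -2
t_q=41/4 is in segment 3 (τ=9/4); S_3(τ)=101877/69376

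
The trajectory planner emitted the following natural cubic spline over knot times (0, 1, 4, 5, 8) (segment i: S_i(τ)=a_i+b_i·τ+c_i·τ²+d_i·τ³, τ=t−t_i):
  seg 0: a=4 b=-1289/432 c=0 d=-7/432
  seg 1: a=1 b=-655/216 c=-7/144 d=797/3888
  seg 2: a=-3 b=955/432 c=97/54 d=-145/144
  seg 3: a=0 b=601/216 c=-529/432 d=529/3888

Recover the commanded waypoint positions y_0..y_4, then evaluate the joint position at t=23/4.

y_0=4 y_1=1 y_2=-3 y_3=0 y_4=1
S(23/4) = 4471/3072

y_0 = S_0(0) = a_0 = 4
y_1 = S_1(0) = a_1 = 1
y_2 = S_2(0) = a_2 = -3
y_3 = S_3(0) = a_3 = 0
y_4 = S_3(3) = 1
t_q=23/4 is in segment 3 (τ=3/4); S_3(τ)=4471/3072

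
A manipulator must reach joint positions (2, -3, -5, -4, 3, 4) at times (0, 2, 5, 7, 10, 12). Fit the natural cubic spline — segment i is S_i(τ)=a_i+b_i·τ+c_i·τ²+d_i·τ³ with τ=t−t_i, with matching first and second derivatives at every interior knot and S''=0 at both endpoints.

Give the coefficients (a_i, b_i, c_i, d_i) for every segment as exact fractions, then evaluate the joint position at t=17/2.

Δ: Δ0=-5/2, Δ1=-2/3, Δ2=1/2, Δ3=7/3, Δ4=1/2
row 1: diag=10, rhs=11; c'=3/10, d'=11/10
row 2: denom=10−3·3/10=91/10; d'=(7−3·11/10)/(91/10)=37/91
row 3: denom=10−2·20/91=870/91; d'=(11−2·37/91)/(870/91)=309/290
row 4: denom=10−3·91/290=2627/290; d'=(-11−3·309/290)/(2627/290)=-4117/2627
back: M4=-4117/2627
back: M3=309/290−91/290·-4117/2627=4091/2627
back: M2=37/91−20/91·4091/2627=169/2627
back: M1=11/10−3/10·169/2627=2839/2627
M: M0=0, M1=2839/2627, M2=169/2627, M3=4091/2627, M4=-4117/2627, M5=0
seg 0: a=2, c=M0/2=0, d=(M1−M0)/(6·2)=2839/31524, b=Δ0−h0·(2M0+M1)/6=-45083/15762
seg 1: a=-3, c=M1/2=2839/5254, d=(M2−M1)/(6·3)=-445/7881, b=Δ1−h1·(2M1+M2)/6=-28049/15762
seg 2: a=-5, c=M2/2=169/5254, d=(M3−M2)/(6·2)=53/426, b=Δ2−h2·(2M2+M3)/6=-977/15762
seg 3: a=-4, c=M3/2=4091/5254, d=(M4−M3)/(6·3)=-456/2627, b=Δ3−h3·(2M3+M4)/6=24583/15762
seg 4: a=3, c=M4/2=-4117/5254, d=(M5−M4)/(6·2)=4117/31524, b=Δ4−h4·(2M4+M5)/6=24349/15762
t_q=17/2 → seg 3, τ=3/2; S=-4+24583/15762·τ+4091/5254·τ²+-456/2627·τ³=-10391/21016

  seg 0: a=2 b=-45083/15762 c=0 d=2839/31524
  seg 1: a=-3 b=-28049/15762 c=2839/5254 d=-445/7881
  seg 2: a=-5 b=-977/15762 c=169/5254 d=53/426
  seg 3: a=-4 b=24583/15762 c=4091/5254 d=-456/2627
  seg 4: a=3 b=24349/15762 c=-4117/5254 d=4117/31524
S(17/2) = -10391/21016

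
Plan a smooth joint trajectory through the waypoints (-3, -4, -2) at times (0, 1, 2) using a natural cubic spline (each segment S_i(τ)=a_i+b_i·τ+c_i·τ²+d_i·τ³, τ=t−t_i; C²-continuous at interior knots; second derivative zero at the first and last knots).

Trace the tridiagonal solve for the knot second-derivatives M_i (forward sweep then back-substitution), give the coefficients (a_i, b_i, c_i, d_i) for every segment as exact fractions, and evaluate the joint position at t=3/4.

  seg 0: a=-3 b=-7/4 c=0 d=3/4
  seg 1: a=-4 b=1/2 c=9/4 d=-3/4
S(3/4) = -1023/256

Δ: Δ0=-1, Δ1=2
row 1: diag=4, rhs=18; c'=1/4, d'=9/2
back: M1=9/2
M: M0=0, M1=9/2, M2=0
seg 0: a=-3, c=M0/2=0, d=(M1−M0)/(6·1)=3/4, b=Δ0−h0·(2M0+M1)/6=-7/4
seg 1: a=-4, c=M1/2=9/4, d=(M2−M1)/(6·1)=-3/4, b=Δ1−h1·(2M1+M2)/6=1/2
t_q=3/4 → seg 0, τ=3/4; S=-3+-7/4·τ+0·τ²+3/4·τ³=-1023/256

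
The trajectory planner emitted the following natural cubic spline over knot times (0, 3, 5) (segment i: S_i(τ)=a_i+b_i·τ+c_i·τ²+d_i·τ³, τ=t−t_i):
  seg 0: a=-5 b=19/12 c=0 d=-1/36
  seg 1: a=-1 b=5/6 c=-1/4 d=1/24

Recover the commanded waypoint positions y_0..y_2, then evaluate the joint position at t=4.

y_0=-5 y_1=-1 y_2=0
S(4) = -3/8

y_0 = S_0(0) = a_0 = -5
y_1 = S_1(0) = a_1 = -1
y_2 = S_1(2) = 0
t_q=4 is in segment 1 (τ=1); S_1(τ)=-3/8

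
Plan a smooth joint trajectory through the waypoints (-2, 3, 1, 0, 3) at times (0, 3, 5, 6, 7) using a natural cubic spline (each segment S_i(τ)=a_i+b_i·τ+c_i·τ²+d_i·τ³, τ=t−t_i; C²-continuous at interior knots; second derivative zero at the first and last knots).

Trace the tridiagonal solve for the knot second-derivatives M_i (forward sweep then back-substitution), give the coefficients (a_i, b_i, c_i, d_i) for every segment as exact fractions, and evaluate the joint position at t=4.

Δ: Δ0=5/3, Δ1=-1, Δ2=-1, Δ3=3
row 1: diag=10, rhs=-16; c'=1/5, d'=-8/5
row 2: denom=6−2·1/5=28/5; d'=(0−2·-8/5)/(28/5)=4/7
row 3: denom=4−1·5/28=107/28; d'=(24−1·4/7)/(107/28)=656/107
back: M3=656/107
back: M2=4/7−5/28·656/107=-56/107
back: M1=-8/5−1/5·-56/107=-160/107
M: M0=0, M1=-160/107, M2=-56/107, M3=656/107, M4=0
seg 0: a=-2, c=M0/2=0, d=(M1−M0)/(6·3)=-80/963, b=Δ0−h0·(2M0+M1)/6=775/321
seg 1: a=3, c=M1/2=-80/107, d=(M2−M1)/(6·2)=26/321, b=Δ1−h1·(2M1+M2)/6=55/321
seg 2: a=1, c=M2/2=-28/107, d=(M3−M2)/(6·1)=356/321, b=Δ2−h2·(2M2+M3)/6=-593/321
seg 3: a=0, c=M3/2=328/107, d=(M4−M3)/(6·1)=-328/321, b=Δ3−h3·(2M3+M4)/6=307/321
t_q=4 → seg 1, τ=1; S=3+55/321·τ+-80/107·τ²+26/321·τ³=268/107

  seg 0: a=-2 b=775/321 c=0 d=-80/963
  seg 1: a=3 b=55/321 c=-80/107 d=26/321
  seg 2: a=1 b=-593/321 c=-28/107 d=356/321
  seg 3: a=0 b=307/321 c=328/107 d=-328/321
S(4) = 268/107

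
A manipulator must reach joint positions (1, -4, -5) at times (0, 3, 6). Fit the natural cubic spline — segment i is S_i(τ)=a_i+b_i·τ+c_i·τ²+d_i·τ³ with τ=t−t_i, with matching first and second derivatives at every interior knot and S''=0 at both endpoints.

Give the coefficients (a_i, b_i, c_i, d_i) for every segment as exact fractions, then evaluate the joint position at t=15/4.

  seg 0: a=1 b=-2 c=0 d=1/27
  seg 1: a=-4 b=-1 c=1/3 d=-1/27
S(15/4) = -293/64

Δ: Δ0=-5/3, Δ1=-1/3
row 1: diag=12, rhs=8; c'=1/4, d'=2/3
back: M1=2/3
M: M0=0, M1=2/3, M2=0
seg 0: a=1, c=M0/2=0, d=(M1−M0)/(6·3)=1/27, b=Δ0−h0·(2M0+M1)/6=-2
seg 1: a=-4, c=M1/2=1/3, d=(M2−M1)/(6·3)=-1/27, b=Δ1−h1·(2M1+M2)/6=-1
t_q=15/4 → seg 1, τ=3/4; S=-4+-1·τ+1/3·τ²+-1/27·τ³=-293/64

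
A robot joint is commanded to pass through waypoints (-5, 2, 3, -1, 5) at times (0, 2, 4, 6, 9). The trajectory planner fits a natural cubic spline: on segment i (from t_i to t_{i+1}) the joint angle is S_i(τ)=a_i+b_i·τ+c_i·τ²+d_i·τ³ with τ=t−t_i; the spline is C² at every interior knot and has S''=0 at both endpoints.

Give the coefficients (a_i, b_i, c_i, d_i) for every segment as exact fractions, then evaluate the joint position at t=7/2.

Δ: Δ0=7/2, Δ1=1/2, Δ2=-2, Δ3=2
row 1: diag=8, rhs=-18; c'=1/4, d'=-9/4
row 2: denom=8−2·1/4=15/2; d'=(-15−2·-9/4)/(15/2)=-7/5
row 3: denom=10−2·4/15=142/15; d'=(24−2·-7/5)/(142/15)=201/71
back: M3=201/71
back: M2=-7/5−4/15·201/71=-153/71
back: M1=-9/4−1/4·-153/71=-243/142
M: M0=0, M1=-243/142, M2=-153/71, M3=201/71, M4=0
seg 0: a=-5, c=M0/2=0, d=(M1−M0)/(6·2)=-81/568, b=Δ0−h0·(2M0+M1)/6=289/71
seg 1: a=2, c=M1/2=-243/284, d=(M2−M1)/(6·2)=-21/568, b=Δ1−h1·(2M1+M2)/6=335/142
seg 2: a=3, c=M2/2=-153/142, d=(M3−M2)/(6·2)=59/142, b=Δ2−h2·(2M2+M3)/6=-107/71
seg 3: a=-1, c=M3/2=201/142, d=(M4−M3)/(6·3)=-67/426, b=Δ3−h3·(2M3+M4)/6=-59/71
t_q=7/2 → seg 1, τ=3/2; S=2+335/142·τ+-243/284·τ²+-21/568·τ³=15853/4544

  seg 0: a=-5 b=289/71 c=0 d=-81/568
  seg 1: a=2 b=335/142 c=-243/284 d=-21/568
  seg 2: a=3 b=-107/71 c=-153/142 d=59/142
  seg 3: a=-1 b=-59/71 c=201/142 d=-67/426
S(7/2) = 15853/4544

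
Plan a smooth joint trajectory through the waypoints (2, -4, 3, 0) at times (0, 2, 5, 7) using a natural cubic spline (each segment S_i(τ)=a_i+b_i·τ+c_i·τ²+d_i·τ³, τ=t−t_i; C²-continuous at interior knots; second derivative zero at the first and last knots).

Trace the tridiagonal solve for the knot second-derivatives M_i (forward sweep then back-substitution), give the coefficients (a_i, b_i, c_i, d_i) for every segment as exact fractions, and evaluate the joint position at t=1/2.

  seg 0: a=2 b=-1208/273 c=0 d=389/1092
  seg 1: a=-4 b=-41/273 c=389/182 d=-55/126
  seg 2: a=3 b=485/546 c=-163/91 d=163/546
S(1/2) = -489/2912

Δ: Δ0=-3, Δ1=7/3, Δ2=-3/2
row 1: diag=10, rhs=32; c'=3/10, d'=16/5
row 2: denom=10−3·3/10=91/10; d'=(-23−3·16/5)/(91/10)=-326/91
back: M2=-326/91
back: M1=16/5−3/10·-326/91=389/91
M: M0=0, M1=389/91, M2=-326/91, M3=0
seg 0: a=2, c=M0/2=0, d=(M1−M0)/(6·2)=389/1092, b=Δ0−h0·(2M0+M1)/6=-1208/273
seg 1: a=-4, c=M1/2=389/182, d=(M2−M1)/(6·3)=-55/126, b=Δ1−h1·(2M1+M2)/6=-41/273
seg 2: a=3, c=M2/2=-163/91, d=(M3−M2)/(6·2)=163/546, b=Δ2−h2·(2M2+M3)/6=485/546
t_q=1/2 → seg 0, τ=1/2; S=2+-1208/273·τ+0·τ²+389/1092·τ³=-489/2912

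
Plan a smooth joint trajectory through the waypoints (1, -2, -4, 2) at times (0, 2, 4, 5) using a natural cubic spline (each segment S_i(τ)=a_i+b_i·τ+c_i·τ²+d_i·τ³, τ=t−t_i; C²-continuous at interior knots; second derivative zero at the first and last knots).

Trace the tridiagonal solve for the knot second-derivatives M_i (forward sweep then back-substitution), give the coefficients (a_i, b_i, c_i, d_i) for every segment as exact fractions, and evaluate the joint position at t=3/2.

  seg 0: a=1 b=-1 c=0 d=-1/8
  seg 1: a=-2 b=-5/2 c=-3/4 d=3/4
  seg 2: a=-4 b=7/2 c=15/4 d=-5/4
S(3/2) = -59/64

Δ: Δ0=-3/2, Δ1=-1, Δ2=6
row 1: diag=8, rhs=3; c'=1/4, d'=3/8
row 2: denom=6−2·1/4=11/2; d'=(42−2·3/8)/(11/2)=15/2
back: M2=15/2
back: M1=3/8−1/4·15/2=-3/2
M: M0=0, M1=-3/2, M2=15/2, M3=0
seg 0: a=1, c=M0/2=0, d=(M1−M0)/(6·2)=-1/8, b=Δ0−h0·(2M0+M1)/6=-1
seg 1: a=-2, c=M1/2=-3/4, d=(M2−M1)/(6·2)=3/4, b=Δ1−h1·(2M1+M2)/6=-5/2
seg 2: a=-4, c=M2/2=15/4, d=(M3−M2)/(6·1)=-5/4, b=Δ2−h2·(2M2+M3)/6=7/2
t_q=3/2 → seg 0, τ=3/2; S=1+-1·τ+0·τ²+-1/8·τ³=-59/64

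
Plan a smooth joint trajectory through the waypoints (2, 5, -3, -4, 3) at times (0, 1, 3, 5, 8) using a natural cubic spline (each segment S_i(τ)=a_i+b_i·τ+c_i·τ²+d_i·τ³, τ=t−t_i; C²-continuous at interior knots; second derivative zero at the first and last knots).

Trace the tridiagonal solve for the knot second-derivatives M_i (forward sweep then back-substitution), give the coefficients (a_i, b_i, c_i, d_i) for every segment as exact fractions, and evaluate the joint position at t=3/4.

Δ: Δ0=3, Δ1=-4, Δ2=-1/2, Δ3=7/3
row 1: diag=6, rhs=-42; c'=1/3, d'=-7
row 2: denom=8−2·1/3=22/3; d'=(21−2·-7)/(22/3)=105/22
row 3: denom=10−2·3/11=104/11; d'=(17−2·105/22)/(104/11)=41/52
back: M3=41/52
back: M2=105/22−3/11·41/52=237/52
back: M1=-7−1/3·237/52=-443/52
M: M0=0, M1=-443/52, M2=237/52, M3=41/52, M4=0
seg 0: a=2, c=M0/2=0, d=(M1−M0)/(6·1)=-443/312, b=Δ0−h0·(2M0+M1)/6=1379/312
seg 1: a=5, c=M1/2=-443/104, d=(M2−M1)/(6·2)=85/78, b=Δ1−h1·(2M1+M2)/6=25/156
seg 2: a=-3, c=M2/2=237/104, d=(M3−M2)/(6·2)=-49/156, b=Δ2−h2·(2M2+M3)/6=-593/156
seg 3: a=-4, c=M3/2=41/104, d=(M4−M3)/(6·3)=-41/936, b=Δ3−h3·(2M3+M4)/6=241/156
t_q=3/4 → seg 0, τ=3/4; S=2+1379/312·τ+0·τ²+-443/312·τ³=31389/6656

  seg 0: a=2 b=1379/312 c=0 d=-443/312
  seg 1: a=5 b=25/156 c=-443/104 d=85/78
  seg 2: a=-3 b=-593/156 c=237/104 d=-49/156
  seg 3: a=-4 b=241/156 c=41/104 d=-41/936
S(3/4) = 31389/6656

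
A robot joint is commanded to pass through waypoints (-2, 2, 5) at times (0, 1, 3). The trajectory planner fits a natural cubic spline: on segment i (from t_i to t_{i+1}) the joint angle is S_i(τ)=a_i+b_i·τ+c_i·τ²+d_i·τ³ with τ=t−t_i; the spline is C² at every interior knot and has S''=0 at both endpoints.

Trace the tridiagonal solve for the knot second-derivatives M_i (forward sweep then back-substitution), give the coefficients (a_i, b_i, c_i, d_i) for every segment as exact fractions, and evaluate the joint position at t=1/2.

Δ: Δ0=4, Δ1=3/2
row 1: diag=6, rhs=-15; c'=1/3, d'=-5/2
back: M1=-5/2
M: M0=0, M1=-5/2, M2=0
seg 0: a=-2, c=M0/2=0, d=(M1−M0)/(6·1)=-5/12, b=Δ0−h0·(2M0+M1)/6=53/12
seg 1: a=2, c=M1/2=-5/4, d=(M2−M1)/(6·2)=5/24, b=Δ1−h1·(2M1+M2)/6=19/6
t_q=1/2 → seg 0, τ=1/2; S=-2+53/12·τ+0·τ²+-5/12·τ³=5/32

  seg 0: a=-2 b=53/12 c=0 d=-5/12
  seg 1: a=2 b=19/6 c=-5/4 d=5/24
S(1/2) = 5/32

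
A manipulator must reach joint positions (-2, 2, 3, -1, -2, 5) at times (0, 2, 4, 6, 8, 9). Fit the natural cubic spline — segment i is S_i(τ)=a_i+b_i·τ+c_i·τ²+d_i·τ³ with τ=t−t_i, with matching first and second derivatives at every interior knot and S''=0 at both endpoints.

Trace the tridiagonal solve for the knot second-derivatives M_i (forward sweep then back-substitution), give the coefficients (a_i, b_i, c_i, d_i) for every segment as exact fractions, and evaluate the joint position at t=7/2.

Δ: Δ0=2, Δ1=1/2, Δ2=-2, Δ3=-1/2, Δ4=7
row 1: diag=8, rhs=-9; c'=1/4, d'=-9/8
row 2: denom=8−2·1/4=15/2; d'=(-15−2·-9/8)/(15/2)=-17/10
row 3: denom=8−2·4/15=112/15; d'=(9−2·-17/10)/(112/15)=93/56
row 4: denom=6−2·15/56=153/28; d'=(45−2·93/56)/(153/28)=389/51
back: M4=389/51
back: M3=93/56−15/56·389/51=-13/34
back: M2=-17/10−4/15·-13/34=-163/102
back: M1=-9/8−1/4·-163/102=-37/51
M: M0=0, M1=-37/51, M2=-163/102, M3=-13/34, M4=389/51, M5=0
seg 0: a=-2, c=M0/2=0, d=(M1−M0)/(6·2)=-37/612, b=Δ0−h0·(2M0+M1)/6=343/153
seg 1: a=2, c=M1/2=-37/102, d=(M2−M1)/(6·2)=-89/1224, b=Δ1−h1·(2M1+M2)/6=232/153
seg 2: a=3, c=M2/2=-163/204, d=(M3−M2)/(6·2)=31/306, b=Δ2−h2·(2M2+M3)/6=-247/306
seg 3: a=-1, c=M3/2=-13/68, d=(M4−M3)/(6·2)=817/1224, b=Δ3−h3·(2M3+M4)/6=-853/306
seg 4: a=-2, c=M4/2=389/102, d=(M5−M4)/(6·1)=-389/306, b=Δ4−h4·(2M4+M5)/6=682/153
t_q=7/2 → seg 1, τ=3/2; S=2+232/153·τ+-37/102·τ²+-89/1224·τ³=10487/3264

  seg 0: a=-2 b=343/153 c=0 d=-37/612
  seg 1: a=2 b=232/153 c=-37/102 d=-89/1224
  seg 2: a=3 b=-247/306 c=-163/204 d=31/306
  seg 3: a=-1 b=-853/306 c=-13/68 d=817/1224
  seg 4: a=-2 b=682/153 c=389/102 d=-389/306
S(7/2) = 10487/3264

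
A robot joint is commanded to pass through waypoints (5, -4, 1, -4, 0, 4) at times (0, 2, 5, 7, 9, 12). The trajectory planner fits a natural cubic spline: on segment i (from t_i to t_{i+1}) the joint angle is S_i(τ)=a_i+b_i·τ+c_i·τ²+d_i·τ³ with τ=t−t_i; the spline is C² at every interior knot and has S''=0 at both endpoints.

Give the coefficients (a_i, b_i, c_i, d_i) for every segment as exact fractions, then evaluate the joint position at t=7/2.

  seg 0: a=5 b=-20329/3258 c=0 d=1417/3258
  seg 1: a=-4 b=-3325/3258 c=1417/543 d=-16751/29322
  seg 2: a=1 b=-1283/1629 c=-8249/3258 d=10919/13032
  seg 3: a=-4 b=-935/1086 c=16259/6516 d=-3469/6516
  seg 4: a=0 b=8899/3258 c=-4555/6516 d=4555/58644
S(7/2) = -4597/2896

Δ: Δ0=-9/2, Δ1=5/3, Δ2=-5/2, Δ3=2, Δ4=4/3
row 1: diag=10, rhs=37; c'=3/10, d'=37/10
row 2: denom=10−3·3/10=91/10; d'=(-25−3·37/10)/(91/10)=-361/91
row 3: denom=8−2·20/91=688/91; d'=(27−2·-361/91)/(688/91)=3179/688
row 4: denom=10−2·91/344=1629/172; d'=(-4−2·3179/688)/(1629/172)=-4555/3258
back: M4=-4555/3258
back: M3=3179/688−91/344·-4555/3258=16259/3258
back: M2=-361/91−20/91·16259/3258=-8249/1629
back: M1=37/10−3/10·-8249/1629=2834/543
M: M0=0, M1=2834/543, M2=-8249/1629, M3=16259/3258, M4=-4555/3258, M5=0
seg 0: a=5, c=M0/2=0, d=(M1−M0)/(6·2)=1417/3258, b=Δ0−h0·(2M0+M1)/6=-20329/3258
seg 1: a=-4, c=M1/2=1417/543, d=(M2−M1)/(6·3)=-16751/29322, b=Δ1−h1·(2M1+M2)/6=-3325/3258
seg 2: a=1, c=M2/2=-8249/3258, d=(M3−M2)/(6·2)=10919/13032, b=Δ2−h2·(2M2+M3)/6=-1283/1629
seg 3: a=-4, c=M3/2=16259/6516, d=(M4−M3)/(6·2)=-3469/6516, b=Δ3−h3·(2M3+M4)/6=-935/1086
seg 4: a=0, c=M4/2=-4555/6516, d=(M5−M4)/(6·3)=4555/58644, b=Δ4−h4·(2M4+M5)/6=8899/3258
t_q=7/2 → seg 1, τ=3/2; S=-4+-3325/3258·τ+1417/543·τ²+-16751/29322·τ³=-4597/2896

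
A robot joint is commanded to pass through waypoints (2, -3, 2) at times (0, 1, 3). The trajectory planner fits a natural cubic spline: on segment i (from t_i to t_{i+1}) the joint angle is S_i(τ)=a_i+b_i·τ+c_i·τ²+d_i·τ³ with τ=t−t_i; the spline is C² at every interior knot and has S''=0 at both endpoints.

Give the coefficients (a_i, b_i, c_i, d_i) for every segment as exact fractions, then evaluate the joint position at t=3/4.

  seg 0: a=2 b=-25/4 c=0 d=5/4
  seg 1: a=-3 b=-5/2 c=15/4 d=-5/8
S(3/4) = -553/256

Δ: Δ0=-5, Δ1=5/2
row 1: diag=6, rhs=45; c'=1/3, d'=15/2
back: M1=15/2
M: M0=0, M1=15/2, M2=0
seg 0: a=2, c=M0/2=0, d=(M1−M0)/(6·1)=5/4, b=Δ0−h0·(2M0+M1)/6=-25/4
seg 1: a=-3, c=M1/2=15/4, d=(M2−M1)/(6·2)=-5/8, b=Δ1−h1·(2M1+M2)/6=-5/2
t_q=3/4 → seg 0, τ=3/4; S=2+-25/4·τ+0·τ²+5/4·τ³=-553/256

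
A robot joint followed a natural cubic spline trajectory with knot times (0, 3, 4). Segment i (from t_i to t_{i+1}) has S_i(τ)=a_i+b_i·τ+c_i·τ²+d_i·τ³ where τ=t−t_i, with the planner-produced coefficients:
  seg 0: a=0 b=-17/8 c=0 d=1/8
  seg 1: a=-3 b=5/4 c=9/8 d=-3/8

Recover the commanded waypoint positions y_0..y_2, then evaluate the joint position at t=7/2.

y_0=0 y_1=-3 y_2=-1
S(7/2) = -137/64

y_0 = S_0(0) = a_0 = 0
y_1 = S_1(0) = a_1 = -3
y_2 = S_1(1) = -1
t_q=7/2 is in segment 1 (τ=1/2); S_1(τ)=-137/64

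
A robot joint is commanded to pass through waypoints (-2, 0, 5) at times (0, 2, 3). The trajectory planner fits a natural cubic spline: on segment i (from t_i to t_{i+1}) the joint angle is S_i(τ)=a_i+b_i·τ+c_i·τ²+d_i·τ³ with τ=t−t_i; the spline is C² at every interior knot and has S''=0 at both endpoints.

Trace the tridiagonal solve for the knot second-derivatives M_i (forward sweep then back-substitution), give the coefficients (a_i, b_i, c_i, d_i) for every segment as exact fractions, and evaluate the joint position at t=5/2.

  seg 0: a=-2 b=-1/3 c=0 d=1/3
  seg 1: a=0 b=11/3 c=2 d=-2/3
S(5/2) = 9/4

Δ: Δ0=1, Δ1=5
row 1: diag=6, rhs=24; c'=1/6, d'=4
back: M1=4
M: M0=0, M1=4, M2=0
seg 0: a=-2, c=M0/2=0, d=(M1−M0)/(6·2)=1/3, b=Δ0−h0·(2M0+M1)/6=-1/3
seg 1: a=0, c=M1/2=2, d=(M2−M1)/(6·1)=-2/3, b=Δ1−h1·(2M1+M2)/6=11/3
t_q=5/2 → seg 1, τ=1/2; S=0+11/3·τ+2·τ²+-2/3·τ³=9/4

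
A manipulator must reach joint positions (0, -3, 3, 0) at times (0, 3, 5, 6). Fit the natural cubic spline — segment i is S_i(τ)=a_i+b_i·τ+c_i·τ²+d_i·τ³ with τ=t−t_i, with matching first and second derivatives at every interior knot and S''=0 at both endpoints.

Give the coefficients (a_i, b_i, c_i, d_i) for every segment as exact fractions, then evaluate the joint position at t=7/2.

Δ: Δ0=-1, Δ1=3, Δ2=-3
row 1: diag=10, rhs=24; c'=1/5, d'=12/5
row 2: denom=6−2·1/5=28/5; d'=(-36−2·12/5)/(28/5)=-51/7
back: M2=-51/7
back: M1=12/5−1/5·-51/7=27/7
M: M0=0, M1=27/7, M2=-51/7, M3=0
seg 0: a=0, c=M0/2=0, d=(M1−M0)/(6·3)=3/14, b=Δ0−h0·(2M0+M1)/6=-41/14
seg 1: a=-3, c=M1/2=27/14, d=(M2−M1)/(6·2)=-13/14, b=Δ1−h1·(2M1+M2)/6=20/7
seg 2: a=3, c=M2/2=-51/14, d=(M3−M2)/(6·1)=17/14, b=Δ2−h2·(2M2+M3)/6=-4/7
t_q=7/2 → seg 1, τ=1/2; S=-3+20/7·τ+27/14·τ²+-13/14·τ³=-135/112

  seg 0: a=0 b=-41/14 c=0 d=3/14
  seg 1: a=-3 b=20/7 c=27/14 d=-13/14
  seg 2: a=3 b=-4/7 c=-51/14 d=17/14
S(7/2) = -135/112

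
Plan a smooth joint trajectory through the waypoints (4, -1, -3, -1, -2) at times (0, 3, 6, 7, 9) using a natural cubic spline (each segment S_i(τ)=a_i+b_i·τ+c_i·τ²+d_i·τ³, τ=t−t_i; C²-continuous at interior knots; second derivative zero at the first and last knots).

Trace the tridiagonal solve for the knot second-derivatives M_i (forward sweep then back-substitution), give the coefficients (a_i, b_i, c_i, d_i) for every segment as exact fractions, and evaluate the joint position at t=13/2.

  seg 0: a=4 b=-97/60 c=0 d=-1/180
  seg 1: a=-1 b=-53/30 c=-1/20 d=5/36
  seg 2: a=-3 b=101/60 c=6/5 d=-53/60
  seg 3: a=-1 b=43/30 c=-29/20 d=29/120
S(13/2) = -63/32

Δ: Δ0=-5/3, Δ1=-2/3, Δ2=2, Δ3=-1/2
row 1: diag=12, rhs=6; c'=1/4, d'=1/2
row 2: denom=8−3·1/4=29/4; d'=(16−3·1/2)/(29/4)=2
row 3: denom=6−1·4/29=170/29; d'=(-15−1·2)/(170/29)=-29/10
back: M3=-29/10
back: M2=2−4/29·-29/10=12/5
back: M1=1/2−1/4·12/5=-1/10
M: M0=0, M1=-1/10, M2=12/5, M3=-29/10, M4=0
seg 0: a=4, c=M0/2=0, d=(M1−M0)/(6·3)=-1/180, b=Δ0−h0·(2M0+M1)/6=-97/60
seg 1: a=-1, c=M1/2=-1/20, d=(M2−M1)/(6·3)=5/36, b=Δ1−h1·(2M1+M2)/6=-53/30
seg 2: a=-3, c=M2/2=6/5, d=(M3−M2)/(6·1)=-53/60, b=Δ2−h2·(2M2+M3)/6=101/60
seg 3: a=-1, c=M3/2=-29/20, d=(M4−M3)/(6·2)=29/120, b=Δ3−h3·(2M3+M4)/6=43/30
t_q=13/2 → seg 2, τ=1/2; S=-3+101/60·τ+6/5·τ²+-53/60·τ³=-63/32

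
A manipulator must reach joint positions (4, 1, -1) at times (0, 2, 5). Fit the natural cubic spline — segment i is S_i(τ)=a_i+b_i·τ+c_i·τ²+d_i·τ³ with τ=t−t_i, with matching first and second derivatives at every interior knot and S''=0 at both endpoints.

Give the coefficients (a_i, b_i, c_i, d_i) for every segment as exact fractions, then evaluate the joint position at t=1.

  seg 0: a=4 b=-5/3 c=0 d=1/24
  seg 1: a=1 b=-7/6 c=1/4 d=-1/36
S(1) = 19/8

Δ: Δ0=-3/2, Δ1=-2/3
row 1: diag=10, rhs=5; c'=3/10, d'=1/2
back: M1=1/2
M: M0=0, M1=1/2, M2=0
seg 0: a=4, c=M0/2=0, d=(M1−M0)/(6·2)=1/24, b=Δ0−h0·(2M0+M1)/6=-5/3
seg 1: a=1, c=M1/2=1/4, d=(M2−M1)/(6·3)=-1/36, b=Δ1−h1·(2M1+M2)/6=-7/6
t_q=1 → seg 0, τ=1; S=4+-5/3·τ+0·τ²+1/24·τ³=19/8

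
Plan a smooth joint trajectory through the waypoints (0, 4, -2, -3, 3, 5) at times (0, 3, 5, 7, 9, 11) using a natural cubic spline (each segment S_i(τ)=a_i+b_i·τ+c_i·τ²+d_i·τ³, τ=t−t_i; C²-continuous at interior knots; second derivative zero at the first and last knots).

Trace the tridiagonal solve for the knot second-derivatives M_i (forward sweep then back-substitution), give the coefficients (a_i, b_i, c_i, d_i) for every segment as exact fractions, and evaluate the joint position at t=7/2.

  seg 0: a=0 b=1799/636 c=0 d=-317/1908
  seg 1: a=4 b=-527/318 c=-317/212 d=131/318
  seg 2: a=-2 b=-857/318 c=207/212 d=77/1272
  seg 3: a=-3 b=308/159 c=71/53 d=-257/636
  seg 4: a=3 b=389/159 c=-115/106 d=115/636
S(7/2) = 151/53

Δ: Δ0=4/3, Δ1=-3, Δ2=-1/2, Δ3=3, Δ4=1
row 1: diag=10, rhs=-26; c'=1/5, d'=-13/5
row 2: denom=8−2·1/5=38/5; d'=(15−2·-13/5)/(38/5)=101/38
row 3: denom=8−2·5/19=142/19; d'=(21−2·101/38)/(142/19)=149/71
row 4: denom=8−2·19/71=530/71; d'=(-12−2·149/71)/(530/71)=-115/53
back: M4=-115/53
back: M3=149/71−19/71·-115/53=142/53
back: M2=101/38−5/19·142/53=207/106
back: M1=-13/5−1/5·207/106=-317/106
M: M0=0, M1=-317/106, M2=207/106, M3=142/53, M4=-115/53, M5=0
seg 0: a=0, c=M0/2=0, d=(M1−M0)/(6·3)=-317/1908, b=Δ0−h0·(2M0+M1)/6=1799/636
seg 1: a=4, c=M1/2=-317/212, d=(M2−M1)/(6·2)=131/318, b=Δ1−h1·(2M1+M2)/6=-527/318
seg 2: a=-2, c=M2/2=207/212, d=(M3−M2)/(6·2)=77/1272, b=Δ2−h2·(2M2+M3)/6=-857/318
seg 3: a=-3, c=M3/2=71/53, d=(M4−M3)/(6·2)=-257/636, b=Δ3−h3·(2M3+M4)/6=308/159
seg 4: a=3, c=M4/2=-115/106, d=(M5−M4)/(6·2)=115/636, b=Δ4−h4·(2M4+M5)/6=389/159
t_q=7/2 → seg 1, τ=1/2; S=4+-527/318·τ+-317/212·τ²+131/318·τ³=151/53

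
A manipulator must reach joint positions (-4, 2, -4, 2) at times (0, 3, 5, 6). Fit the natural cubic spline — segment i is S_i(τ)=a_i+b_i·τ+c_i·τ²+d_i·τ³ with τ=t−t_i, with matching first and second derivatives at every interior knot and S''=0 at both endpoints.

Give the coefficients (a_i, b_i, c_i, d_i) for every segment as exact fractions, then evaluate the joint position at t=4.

Δ: Δ0=2, Δ1=-3, Δ2=6
row 1: diag=10, rhs=-30; c'=1/5, d'=-3
row 2: denom=6−2·1/5=28/5; d'=(54−2·-3)/(28/5)=75/7
back: M2=75/7
back: M1=-3−1/5·75/7=-36/7
M: M0=0, M1=-36/7, M2=75/7, M3=0
seg 0: a=-4, c=M0/2=0, d=(M1−M0)/(6·3)=-2/7, b=Δ0−h0·(2M0+M1)/6=32/7
seg 1: a=2, c=M1/2=-18/7, d=(M2−M1)/(6·2)=37/28, b=Δ1−h1·(2M1+M2)/6=-22/7
seg 2: a=-4, c=M2/2=75/14, d=(M3−M2)/(6·1)=-25/14, b=Δ2−h2·(2M2+M3)/6=17/7
t_q=4 → seg 1, τ=1; S=2+-22/7·τ+-18/7·τ²+37/28·τ³=-67/28

  seg 0: a=-4 b=32/7 c=0 d=-2/7
  seg 1: a=2 b=-22/7 c=-18/7 d=37/28
  seg 2: a=-4 b=17/7 c=75/14 d=-25/14
S(4) = -67/28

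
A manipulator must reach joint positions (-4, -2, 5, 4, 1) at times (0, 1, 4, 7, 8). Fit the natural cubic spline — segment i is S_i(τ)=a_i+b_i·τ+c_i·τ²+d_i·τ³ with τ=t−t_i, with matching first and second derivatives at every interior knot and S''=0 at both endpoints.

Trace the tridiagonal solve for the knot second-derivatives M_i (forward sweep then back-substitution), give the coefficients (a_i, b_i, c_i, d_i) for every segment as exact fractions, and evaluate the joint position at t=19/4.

  seg 0: a=-4 b=393/208 c=0 d=23/208
  seg 1: a=-2 b=231/104 c=69/208 d=-551/5616
  seg 2: a=5 b=25/16 c=-43/78 d=-151/5616
  seg 3: a=4 b=-257/104 c=-165/208 d=55/208
S(19/4) = 77881/13312

Δ: Δ0=2, Δ1=7/3, Δ2=-1/3, Δ3=-3
row 1: diag=8, rhs=2; c'=3/8, d'=1/4
row 2: denom=12−3·3/8=87/8; d'=(-16−3·1/4)/(87/8)=-134/87
row 3: denom=8−3·8/29=208/29; d'=(-16−3·-134/87)/(208/29)=-165/104
back: M3=-165/104
back: M2=-134/87−8/29·-165/104=-43/39
back: M1=1/4−3/8·-43/39=69/104
M: M0=0, M1=69/104, M2=-43/39, M3=-165/104, M4=0
seg 0: a=-4, c=M0/2=0, d=(M1−M0)/(6·1)=23/208, b=Δ0−h0·(2M0+M1)/6=393/208
seg 1: a=-2, c=M1/2=69/208, d=(M2−M1)/(6·3)=-551/5616, b=Δ1−h1·(2M1+M2)/6=231/104
seg 2: a=5, c=M2/2=-43/78, d=(M3−M2)/(6·3)=-151/5616, b=Δ2−h2·(2M2+M3)/6=25/16
seg 3: a=4, c=M3/2=-165/208, d=(M4−M3)/(6·1)=55/208, b=Δ3−h3·(2M3+M4)/6=-257/104
t_q=19/4 → seg 2, τ=3/4; S=5+25/16·τ+-43/78·τ²+-151/5616·τ³=77881/13312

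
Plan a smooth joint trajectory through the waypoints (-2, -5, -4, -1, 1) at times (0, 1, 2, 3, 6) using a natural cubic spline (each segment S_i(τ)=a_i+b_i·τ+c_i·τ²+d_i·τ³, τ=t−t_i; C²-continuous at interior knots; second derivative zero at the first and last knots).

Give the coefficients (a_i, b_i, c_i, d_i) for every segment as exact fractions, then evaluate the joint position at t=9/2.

  seg 0: a=-2 b=-1361/348 c=0 d=317/348
  seg 1: a=-5 b=-205/174 c=317/116 d=-193/348
  seg 2: a=-4 b=913/348 c=31/29 d=-241/348
  seg 3: a=-1 b=467/174 c=-117/116 d=13/116
S(9/2) = 1053/928

Δ: Δ0=-3, Δ1=1, Δ2=3, Δ3=2/3
row 1: diag=4, rhs=24; c'=1/4, d'=6
row 2: denom=4−1·1/4=15/4; d'=(12−1·6)/(15/4)=8/5
row 3: denom=8−1·4/15=116/15; d'=(-14−1·8/5)/(116/15)=-117/58
back: M3=-117/58
back: M2=8/5−4/15·-117/58=62/29
back: M1=6−1/4·62/29=317/58
M: M0=0, M1=317/58, M2=62/29, M3=-117/58, M4=0
seg 0: a=-2, c=M0/2=0, d=(M1−M0)/(6·1)=317/348, b=Δ0−h0·(2M0+M1)/6=-1361/348
seg 1: a=-5, c=M1/2=317/116, d=(M2−M1)/(6·1)=-193/348, b=Δ1−h1·(2M1+M2)/6=-205/174
seg 2: a=-4, c=M2/2=31/29, d=(M3−M2)/(6·1)=-241/348, b=Δ2−h2·(2M2+M3)/6=913/348
seg 3: a=-1, c=M3/2=-117/116, d=(M4−M3)/(6·3)=13/116, b=Δ3−h3·(2M3+M4)/6=467/174
t_q=9/2 → seg 3, τ=3/2; S=-1+467/174·τ+-117/116·τ²+13/116·τ³=1053/928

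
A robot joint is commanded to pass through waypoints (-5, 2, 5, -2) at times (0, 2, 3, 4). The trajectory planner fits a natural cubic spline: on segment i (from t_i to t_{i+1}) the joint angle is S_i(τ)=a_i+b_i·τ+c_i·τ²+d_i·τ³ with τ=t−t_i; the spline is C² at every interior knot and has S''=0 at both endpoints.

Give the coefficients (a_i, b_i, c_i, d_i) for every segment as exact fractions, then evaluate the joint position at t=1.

Δ: Δ0=7/2, Δ1=3, Δ2=-7
row 1: diag=6, rhs=-3; c'=1/6, d'=-1/2
row 2: denom=4−1·1/6=23/6; d'=(-60−1·-1/2)/(23/6)=-357/23
back: M2=-357/23
back: M1=-1/2−1/6·-357/23=48/23
M: M0=0, M1=48/23, M2=-357/23, M3=0
seg 0: a=-5, c=M0/2=0, d=(M1−M0)/(6·2)=4/23, b=Δ0−h0·(2M0+M1)/6=129/46
seg 1: a=2, c=M1/2=24/23, d=(M2−M1)/(6·1)=-135/46, b=Δ1−h1·(2M1+M2)/6=225/46
seg 2: a=5, c=M2/2=-357/46, d=(M3−M2)/(6·1)=119/46, b=Δ2−h2·(2M2+M3)/6=-42/23
t_q=1 → seg 0, τ=1; S=-5+129/46·τ+0·τ²+4/23·τ³=-93/46

  seg 0: a=-5 b=129/46 c=0 d=4/23
  seg 1: a=2 b=225/46 c=24/23 d=-135/46
  seg 2: a=5 b=-42/23 c=-357/46 d=119/46
S(1) = -93/46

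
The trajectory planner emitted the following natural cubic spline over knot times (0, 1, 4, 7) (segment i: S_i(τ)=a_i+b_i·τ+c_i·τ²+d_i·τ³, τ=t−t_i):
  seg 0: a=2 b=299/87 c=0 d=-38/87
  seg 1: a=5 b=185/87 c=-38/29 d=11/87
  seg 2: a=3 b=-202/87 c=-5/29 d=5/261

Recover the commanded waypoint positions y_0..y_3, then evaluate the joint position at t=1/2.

y_0 = S_0(0) = a_0 = 2
y_1 = S_1(0) = a_1 = 5
y_2 = S_2(0) = a_2 = 3
y_3 = S_2(3) = -5
t_q=1/2 is in segment 0 (τ=1/2); S_0(τ)=425/116

y_0=2 y_1=5 y_2=3 y_3=-5
S(1/2) = 425/116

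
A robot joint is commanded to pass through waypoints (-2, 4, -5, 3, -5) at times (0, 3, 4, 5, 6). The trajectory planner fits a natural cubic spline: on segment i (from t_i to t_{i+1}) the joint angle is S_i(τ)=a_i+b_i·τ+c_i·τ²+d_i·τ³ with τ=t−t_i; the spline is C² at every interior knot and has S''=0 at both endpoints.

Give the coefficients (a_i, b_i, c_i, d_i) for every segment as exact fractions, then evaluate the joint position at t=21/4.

  seg 0: a=-2 b=979/116 c=0 d=-83/116
  seg 1: a=4 b=-631/58 c=-747/116 d=965/116
  seg 2: a=-5 b=139/116 c=537/29 d=-1359/116
  seg 3: a=3 b=179/58 c=-1929/116 d=643/116
S(21/4) = 20927/7424

Δ: Δ0=2, Δ1=-9, Δ2=8, Δ3=-8
row 1: diag=8, rhs=-66; c'=1/8, d'=-33/4
row 2: denom=4−1·1/8=31/8; d'=(102−1·-33/4)/(31/8)=882/31
row 3: denom=4−1·8/31=116/31; d'=(-96−1·882/31)/(116/31)=-1929/58
back: M3=-1929/58
back: M2=882/31−8/31·-1929/58=1074/29
back: M1=-33/4−1/8·1074/29=-747/58
M: M0=0, M1=-747/58, M2=1074/29, M3=-1929/58, M4=0
seg 0: a=-2, c=M0/2=0, d=(M1−M0)/(6·3)=-83/116, b=Δ0−h0·(2M0+M1)/6=979/116
seg 1: a=4, c=M1/2=-747/116, d=(M2−M1)/(6·1)=965/116, b=Δ1−h1·(2M1+M2)/6=-631/58
seg 2: a=-5, c=M2/2=537/29, d=(M3−M2)/(6·1)=-1359/116, b=Δ2−h2·(2M2+M3)/6=139/116
seg 3: a=3, c=M3/2=-1929/116, d=(M4−M3)/(6·1)=643/116, b=Δ3−h3·(2M3+M4)/6=179/58
t_q=21/4 → seg 3, τ=1/4; S=3+179/58·τ+-1929/116·τ²+643/116·τ³=20927/7424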